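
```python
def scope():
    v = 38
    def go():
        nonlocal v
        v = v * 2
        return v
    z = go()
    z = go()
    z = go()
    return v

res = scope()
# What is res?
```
304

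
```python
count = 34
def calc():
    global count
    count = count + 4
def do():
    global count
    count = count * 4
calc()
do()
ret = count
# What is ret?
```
152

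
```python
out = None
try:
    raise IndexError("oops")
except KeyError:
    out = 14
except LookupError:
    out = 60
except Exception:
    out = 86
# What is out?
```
60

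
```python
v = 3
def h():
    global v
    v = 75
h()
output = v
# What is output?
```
75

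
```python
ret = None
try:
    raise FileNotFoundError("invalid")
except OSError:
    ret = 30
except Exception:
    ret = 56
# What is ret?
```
30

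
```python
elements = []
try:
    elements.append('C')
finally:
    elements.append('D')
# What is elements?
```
['C', 'D']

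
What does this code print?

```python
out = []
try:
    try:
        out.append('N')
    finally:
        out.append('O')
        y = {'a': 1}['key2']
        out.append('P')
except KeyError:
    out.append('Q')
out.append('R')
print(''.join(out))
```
NOQR

Exception in inner finally caught by outer except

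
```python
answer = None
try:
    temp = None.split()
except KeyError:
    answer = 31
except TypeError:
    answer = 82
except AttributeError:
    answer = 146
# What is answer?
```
146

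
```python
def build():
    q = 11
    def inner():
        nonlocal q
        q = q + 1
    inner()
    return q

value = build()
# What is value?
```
12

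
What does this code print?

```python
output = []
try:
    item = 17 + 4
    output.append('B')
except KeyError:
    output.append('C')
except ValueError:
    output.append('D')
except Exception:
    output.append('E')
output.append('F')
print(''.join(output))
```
BF

No exception, try block completes normally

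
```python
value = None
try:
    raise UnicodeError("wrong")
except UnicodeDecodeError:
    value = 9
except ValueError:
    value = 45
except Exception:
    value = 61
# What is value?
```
45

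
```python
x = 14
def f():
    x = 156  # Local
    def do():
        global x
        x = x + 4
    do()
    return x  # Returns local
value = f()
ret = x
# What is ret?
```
18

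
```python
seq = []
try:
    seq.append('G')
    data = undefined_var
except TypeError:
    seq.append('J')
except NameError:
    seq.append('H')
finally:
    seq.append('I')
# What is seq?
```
['G', 'H', 'I']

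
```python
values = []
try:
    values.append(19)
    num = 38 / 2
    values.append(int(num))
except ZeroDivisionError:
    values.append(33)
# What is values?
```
[19, 19]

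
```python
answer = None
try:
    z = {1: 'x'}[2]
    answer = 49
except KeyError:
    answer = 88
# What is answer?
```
88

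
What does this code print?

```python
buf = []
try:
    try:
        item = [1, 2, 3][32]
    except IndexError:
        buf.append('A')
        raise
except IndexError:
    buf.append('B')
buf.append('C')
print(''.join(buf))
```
ABC

raise without argument re-raises current exception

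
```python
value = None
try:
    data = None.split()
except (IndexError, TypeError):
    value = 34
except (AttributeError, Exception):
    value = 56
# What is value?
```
56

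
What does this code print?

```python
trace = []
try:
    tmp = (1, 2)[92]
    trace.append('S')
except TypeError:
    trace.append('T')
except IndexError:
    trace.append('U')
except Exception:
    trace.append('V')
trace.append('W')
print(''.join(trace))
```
UW

IndexError matches before generic Exception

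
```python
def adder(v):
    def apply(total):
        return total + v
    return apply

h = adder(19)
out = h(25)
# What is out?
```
44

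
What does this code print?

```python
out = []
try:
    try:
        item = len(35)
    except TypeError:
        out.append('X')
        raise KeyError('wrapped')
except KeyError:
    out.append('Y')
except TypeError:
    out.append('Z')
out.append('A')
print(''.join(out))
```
XYA

KeyError raised and caught, original TypeError not re-raised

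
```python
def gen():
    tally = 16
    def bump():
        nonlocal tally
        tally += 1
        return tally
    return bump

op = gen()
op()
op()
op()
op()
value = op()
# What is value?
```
21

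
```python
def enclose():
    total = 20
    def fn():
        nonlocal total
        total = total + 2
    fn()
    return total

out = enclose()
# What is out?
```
22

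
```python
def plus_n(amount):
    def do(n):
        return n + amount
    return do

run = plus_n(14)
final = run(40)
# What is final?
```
54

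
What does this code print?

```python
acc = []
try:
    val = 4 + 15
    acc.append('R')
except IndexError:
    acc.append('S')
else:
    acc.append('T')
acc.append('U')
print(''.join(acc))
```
RTU

else block runs when no exception occurs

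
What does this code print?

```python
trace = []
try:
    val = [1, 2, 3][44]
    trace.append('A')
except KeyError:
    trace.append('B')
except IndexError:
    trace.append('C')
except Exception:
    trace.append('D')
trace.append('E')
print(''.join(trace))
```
CE

IndexError matches before generic Exception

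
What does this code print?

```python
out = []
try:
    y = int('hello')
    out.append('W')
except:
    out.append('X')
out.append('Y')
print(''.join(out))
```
XY

Exception raised in try, caught by bare except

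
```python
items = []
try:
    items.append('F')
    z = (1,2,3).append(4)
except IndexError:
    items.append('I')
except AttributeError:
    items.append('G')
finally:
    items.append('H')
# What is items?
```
['F', 'G', 'H']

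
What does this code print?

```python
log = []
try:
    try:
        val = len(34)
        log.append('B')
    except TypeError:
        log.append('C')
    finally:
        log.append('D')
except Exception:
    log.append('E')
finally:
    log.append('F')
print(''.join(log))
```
CDF

Both finally blocks run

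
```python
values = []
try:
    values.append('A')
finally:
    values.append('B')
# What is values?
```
['A', 'B']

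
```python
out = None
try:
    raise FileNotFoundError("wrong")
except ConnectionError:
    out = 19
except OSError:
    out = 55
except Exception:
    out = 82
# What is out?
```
55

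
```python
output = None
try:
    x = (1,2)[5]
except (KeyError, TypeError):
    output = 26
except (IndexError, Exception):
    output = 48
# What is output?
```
48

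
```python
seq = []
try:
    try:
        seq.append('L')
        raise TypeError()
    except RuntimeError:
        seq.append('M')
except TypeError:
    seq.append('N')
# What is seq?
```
['L', 'N']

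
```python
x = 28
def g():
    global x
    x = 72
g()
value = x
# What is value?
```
72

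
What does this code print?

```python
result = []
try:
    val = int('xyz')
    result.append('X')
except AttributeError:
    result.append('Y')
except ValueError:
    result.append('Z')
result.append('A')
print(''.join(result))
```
ZA

ValueError is caught by its specific handler, not AttributeError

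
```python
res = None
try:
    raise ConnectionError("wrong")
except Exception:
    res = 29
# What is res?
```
29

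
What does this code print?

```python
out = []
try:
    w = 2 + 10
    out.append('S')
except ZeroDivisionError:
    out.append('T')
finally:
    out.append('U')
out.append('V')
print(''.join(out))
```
SUV

finally runs after normal execution too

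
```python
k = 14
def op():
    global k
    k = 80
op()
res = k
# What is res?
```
80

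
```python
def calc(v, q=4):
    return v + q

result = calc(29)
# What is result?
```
33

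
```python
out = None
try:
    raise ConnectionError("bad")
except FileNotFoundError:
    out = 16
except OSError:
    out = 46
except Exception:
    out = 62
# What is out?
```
46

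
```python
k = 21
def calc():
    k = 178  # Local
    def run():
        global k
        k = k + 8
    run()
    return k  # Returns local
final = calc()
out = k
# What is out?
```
29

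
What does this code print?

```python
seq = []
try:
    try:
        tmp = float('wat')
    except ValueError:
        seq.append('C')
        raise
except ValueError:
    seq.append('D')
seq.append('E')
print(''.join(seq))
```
CDE

raise without argument re-raises current exception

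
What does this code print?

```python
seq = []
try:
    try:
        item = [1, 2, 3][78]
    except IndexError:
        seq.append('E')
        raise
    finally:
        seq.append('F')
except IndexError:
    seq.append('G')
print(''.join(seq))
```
EFG

finally runs before re-raised exception propagates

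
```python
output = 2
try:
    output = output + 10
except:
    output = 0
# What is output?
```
12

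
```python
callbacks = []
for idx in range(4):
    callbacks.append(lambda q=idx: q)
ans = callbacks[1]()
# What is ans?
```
1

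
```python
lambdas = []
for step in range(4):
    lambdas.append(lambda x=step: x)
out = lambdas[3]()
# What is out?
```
3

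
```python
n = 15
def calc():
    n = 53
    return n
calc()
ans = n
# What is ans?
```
15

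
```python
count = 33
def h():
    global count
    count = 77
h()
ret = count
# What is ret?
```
77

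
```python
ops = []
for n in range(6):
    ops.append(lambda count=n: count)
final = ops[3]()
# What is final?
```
3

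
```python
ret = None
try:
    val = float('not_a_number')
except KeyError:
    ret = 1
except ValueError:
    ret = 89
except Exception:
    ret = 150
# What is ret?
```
89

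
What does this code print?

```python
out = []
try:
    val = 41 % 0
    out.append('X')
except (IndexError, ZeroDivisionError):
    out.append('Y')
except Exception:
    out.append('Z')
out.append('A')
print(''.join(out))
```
YA

ZeroDivisionError matches tuple containing it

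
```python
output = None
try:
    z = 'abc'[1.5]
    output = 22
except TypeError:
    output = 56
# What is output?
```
56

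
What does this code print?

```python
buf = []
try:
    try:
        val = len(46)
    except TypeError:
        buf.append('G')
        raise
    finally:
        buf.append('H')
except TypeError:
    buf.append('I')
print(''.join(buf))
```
GHI

finally runs before re-raised exception propagates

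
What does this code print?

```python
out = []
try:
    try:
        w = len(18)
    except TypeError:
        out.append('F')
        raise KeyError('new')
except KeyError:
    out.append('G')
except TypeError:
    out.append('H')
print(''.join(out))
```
FG

New KeyError raised, caught by outer KeyError handler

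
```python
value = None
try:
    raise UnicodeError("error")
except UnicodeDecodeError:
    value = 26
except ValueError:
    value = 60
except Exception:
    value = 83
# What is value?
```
60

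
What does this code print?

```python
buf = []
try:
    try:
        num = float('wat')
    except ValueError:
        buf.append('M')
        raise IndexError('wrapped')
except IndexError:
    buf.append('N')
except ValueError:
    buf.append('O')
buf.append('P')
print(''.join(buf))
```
MNP

IndexError raised and caught, original ValueError not re-raised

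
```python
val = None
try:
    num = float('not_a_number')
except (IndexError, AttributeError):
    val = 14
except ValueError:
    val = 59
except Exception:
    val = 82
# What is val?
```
59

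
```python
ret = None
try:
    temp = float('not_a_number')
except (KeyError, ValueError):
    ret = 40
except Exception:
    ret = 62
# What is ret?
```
40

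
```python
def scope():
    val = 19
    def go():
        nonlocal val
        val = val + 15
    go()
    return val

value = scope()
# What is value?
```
34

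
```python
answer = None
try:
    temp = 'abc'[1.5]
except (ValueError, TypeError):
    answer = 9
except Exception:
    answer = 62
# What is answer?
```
9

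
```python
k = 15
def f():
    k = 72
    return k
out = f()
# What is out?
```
72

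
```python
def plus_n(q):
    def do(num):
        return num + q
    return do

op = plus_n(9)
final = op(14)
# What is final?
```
23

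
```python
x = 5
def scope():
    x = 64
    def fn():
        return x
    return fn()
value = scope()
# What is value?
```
64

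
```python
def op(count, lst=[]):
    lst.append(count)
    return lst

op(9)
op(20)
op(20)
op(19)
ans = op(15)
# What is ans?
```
[9, 20, 20, 19, 15]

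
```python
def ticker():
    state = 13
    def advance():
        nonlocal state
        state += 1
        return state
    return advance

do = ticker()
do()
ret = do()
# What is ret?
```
15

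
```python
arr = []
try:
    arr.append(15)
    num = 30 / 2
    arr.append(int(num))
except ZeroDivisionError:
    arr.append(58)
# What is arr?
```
[15, 15]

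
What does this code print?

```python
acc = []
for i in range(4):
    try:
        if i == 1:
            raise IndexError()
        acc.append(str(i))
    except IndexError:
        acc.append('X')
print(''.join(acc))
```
0X23

Exception on i=1 caught, loop continues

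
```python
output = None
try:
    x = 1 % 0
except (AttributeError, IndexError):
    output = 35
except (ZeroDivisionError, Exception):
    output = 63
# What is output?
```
63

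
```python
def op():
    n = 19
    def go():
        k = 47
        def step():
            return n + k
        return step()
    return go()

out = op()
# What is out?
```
66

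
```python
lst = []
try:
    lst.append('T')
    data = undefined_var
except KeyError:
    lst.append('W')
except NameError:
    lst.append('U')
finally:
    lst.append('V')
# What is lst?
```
['T', 'U', 'V']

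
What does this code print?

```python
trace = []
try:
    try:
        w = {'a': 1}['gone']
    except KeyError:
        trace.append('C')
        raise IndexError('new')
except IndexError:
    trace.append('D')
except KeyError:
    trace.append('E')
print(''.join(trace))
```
CD

New IndexError raised, caught by outer IndexError handler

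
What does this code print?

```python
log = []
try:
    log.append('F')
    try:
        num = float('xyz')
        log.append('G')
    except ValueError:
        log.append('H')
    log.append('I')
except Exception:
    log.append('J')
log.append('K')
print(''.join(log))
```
FHIK

Inner exception caught by inner handler, outer continues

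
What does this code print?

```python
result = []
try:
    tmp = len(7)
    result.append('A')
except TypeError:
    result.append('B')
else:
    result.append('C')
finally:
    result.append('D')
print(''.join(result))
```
BD

Exception: except runs, else skipped, finally runs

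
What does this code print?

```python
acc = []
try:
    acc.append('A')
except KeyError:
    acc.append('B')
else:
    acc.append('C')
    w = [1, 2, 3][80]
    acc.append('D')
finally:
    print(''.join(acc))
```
AC

Try succeeds, else appends 'C', IndexError in else is uncaught, finally prints before exception propagates ('D' never appended)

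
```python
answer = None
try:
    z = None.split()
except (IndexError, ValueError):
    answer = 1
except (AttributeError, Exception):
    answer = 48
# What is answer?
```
48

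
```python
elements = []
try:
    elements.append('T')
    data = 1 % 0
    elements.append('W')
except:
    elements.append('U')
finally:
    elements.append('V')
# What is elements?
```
['T', 'U', 'V']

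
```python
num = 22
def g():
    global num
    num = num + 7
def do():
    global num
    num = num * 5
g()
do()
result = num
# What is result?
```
145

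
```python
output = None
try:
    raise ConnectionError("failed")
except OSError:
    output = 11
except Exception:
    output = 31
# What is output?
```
11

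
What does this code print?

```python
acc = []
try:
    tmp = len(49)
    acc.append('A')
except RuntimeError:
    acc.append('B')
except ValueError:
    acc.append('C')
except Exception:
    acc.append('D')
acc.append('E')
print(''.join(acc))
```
DE

TypeError not specifically caught, falls to Exception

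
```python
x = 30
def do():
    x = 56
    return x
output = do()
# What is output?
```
56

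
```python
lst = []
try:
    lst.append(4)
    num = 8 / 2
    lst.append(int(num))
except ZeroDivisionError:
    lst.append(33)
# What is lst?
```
[4, 4]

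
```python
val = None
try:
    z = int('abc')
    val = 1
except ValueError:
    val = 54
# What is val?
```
54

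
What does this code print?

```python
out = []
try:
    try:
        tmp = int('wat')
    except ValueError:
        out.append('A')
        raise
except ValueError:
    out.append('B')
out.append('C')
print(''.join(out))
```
ABC

raise without argument re-raises current exception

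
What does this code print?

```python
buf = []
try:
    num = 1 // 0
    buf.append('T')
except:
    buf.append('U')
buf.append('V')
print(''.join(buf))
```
UV

Exception raised in try, caught by bare except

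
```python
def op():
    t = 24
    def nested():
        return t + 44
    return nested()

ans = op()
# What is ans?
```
68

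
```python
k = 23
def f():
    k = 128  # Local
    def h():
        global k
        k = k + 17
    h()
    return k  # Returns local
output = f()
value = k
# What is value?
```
40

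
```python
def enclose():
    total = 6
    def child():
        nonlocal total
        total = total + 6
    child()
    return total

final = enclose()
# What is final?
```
12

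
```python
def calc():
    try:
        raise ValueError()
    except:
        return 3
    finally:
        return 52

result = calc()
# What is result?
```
52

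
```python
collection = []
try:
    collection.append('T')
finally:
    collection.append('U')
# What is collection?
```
['T', 'U']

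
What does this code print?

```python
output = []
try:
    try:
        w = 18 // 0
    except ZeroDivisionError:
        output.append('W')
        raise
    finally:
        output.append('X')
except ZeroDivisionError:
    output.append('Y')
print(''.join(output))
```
WXY

finally runs before re-raised exception propagates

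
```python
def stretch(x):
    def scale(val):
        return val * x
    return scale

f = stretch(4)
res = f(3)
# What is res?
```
12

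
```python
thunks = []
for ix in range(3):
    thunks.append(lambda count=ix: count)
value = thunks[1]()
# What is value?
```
1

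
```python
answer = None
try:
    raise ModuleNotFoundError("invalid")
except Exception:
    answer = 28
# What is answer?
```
28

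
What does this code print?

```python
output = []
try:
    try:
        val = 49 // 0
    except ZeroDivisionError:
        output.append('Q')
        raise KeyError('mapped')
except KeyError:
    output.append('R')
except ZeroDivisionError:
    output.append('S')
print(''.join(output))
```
QR

New KeyError raised, caught by outer KeyError handler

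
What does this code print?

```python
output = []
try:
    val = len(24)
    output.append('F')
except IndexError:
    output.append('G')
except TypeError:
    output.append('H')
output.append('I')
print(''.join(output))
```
HI

TypeError is caught by its specific handler, not IndexError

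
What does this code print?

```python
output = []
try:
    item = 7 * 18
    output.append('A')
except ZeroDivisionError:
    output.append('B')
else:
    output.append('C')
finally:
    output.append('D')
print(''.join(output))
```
ACD

else runs before finally when no exception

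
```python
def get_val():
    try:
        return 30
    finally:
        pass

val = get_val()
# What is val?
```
30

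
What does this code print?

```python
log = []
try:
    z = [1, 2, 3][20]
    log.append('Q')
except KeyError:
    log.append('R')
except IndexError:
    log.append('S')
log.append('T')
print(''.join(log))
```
ST

IndexError is caught by its specific handler, not KeyError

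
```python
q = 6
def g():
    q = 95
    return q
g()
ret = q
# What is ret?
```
6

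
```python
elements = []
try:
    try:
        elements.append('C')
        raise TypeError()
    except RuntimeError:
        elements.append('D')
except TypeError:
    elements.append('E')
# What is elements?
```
['C', 'E']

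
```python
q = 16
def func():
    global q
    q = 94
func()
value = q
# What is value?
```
94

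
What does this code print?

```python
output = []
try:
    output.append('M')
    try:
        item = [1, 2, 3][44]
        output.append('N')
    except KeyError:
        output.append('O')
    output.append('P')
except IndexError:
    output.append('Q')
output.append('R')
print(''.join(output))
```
MQR

Inner handler doesn't match, propagates to outer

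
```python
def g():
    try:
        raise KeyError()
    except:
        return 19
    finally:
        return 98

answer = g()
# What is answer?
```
98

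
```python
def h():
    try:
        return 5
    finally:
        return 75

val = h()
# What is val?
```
75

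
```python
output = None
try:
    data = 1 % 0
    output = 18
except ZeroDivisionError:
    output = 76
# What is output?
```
76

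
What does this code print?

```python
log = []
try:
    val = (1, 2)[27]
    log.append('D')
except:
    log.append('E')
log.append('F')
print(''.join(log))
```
EF

Exception raised in try, caught by bare except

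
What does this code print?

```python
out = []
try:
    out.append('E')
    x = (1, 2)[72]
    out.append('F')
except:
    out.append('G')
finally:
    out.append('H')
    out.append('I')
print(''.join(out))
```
EGHI

Code before exception runs, then except, then all of finally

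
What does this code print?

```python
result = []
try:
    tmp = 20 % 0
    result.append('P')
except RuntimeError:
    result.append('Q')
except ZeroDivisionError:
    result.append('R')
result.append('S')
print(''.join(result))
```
RS

ZeroDivisionError is caught by its specific handler, not RuntimeError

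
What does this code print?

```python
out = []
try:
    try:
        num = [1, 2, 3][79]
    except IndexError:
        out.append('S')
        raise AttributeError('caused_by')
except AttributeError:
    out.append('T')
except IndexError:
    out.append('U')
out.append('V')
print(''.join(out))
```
STV

AttributeError raised and caught, original IndexError not re-raised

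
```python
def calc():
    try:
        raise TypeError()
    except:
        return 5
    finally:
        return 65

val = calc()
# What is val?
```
65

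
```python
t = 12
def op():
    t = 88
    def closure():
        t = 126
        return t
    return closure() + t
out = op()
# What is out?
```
214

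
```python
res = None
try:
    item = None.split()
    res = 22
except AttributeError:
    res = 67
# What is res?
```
67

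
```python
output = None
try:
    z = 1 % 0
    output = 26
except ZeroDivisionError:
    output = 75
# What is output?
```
75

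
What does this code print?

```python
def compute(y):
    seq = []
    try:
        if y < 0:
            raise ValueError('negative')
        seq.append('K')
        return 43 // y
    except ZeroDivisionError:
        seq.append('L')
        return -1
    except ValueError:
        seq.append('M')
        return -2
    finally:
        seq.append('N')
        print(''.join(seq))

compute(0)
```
KLN

y=0 causes ZeroDivisionError, caught, finally prints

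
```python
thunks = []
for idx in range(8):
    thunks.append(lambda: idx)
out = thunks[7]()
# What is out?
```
7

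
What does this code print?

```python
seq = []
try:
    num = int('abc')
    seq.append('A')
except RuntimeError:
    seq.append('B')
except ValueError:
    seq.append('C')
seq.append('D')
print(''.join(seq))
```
CD

ValueError is caught by its specific handler, not RuntimeError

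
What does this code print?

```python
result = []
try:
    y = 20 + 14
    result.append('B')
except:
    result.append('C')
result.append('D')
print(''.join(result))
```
BD

No exception, try block completes normally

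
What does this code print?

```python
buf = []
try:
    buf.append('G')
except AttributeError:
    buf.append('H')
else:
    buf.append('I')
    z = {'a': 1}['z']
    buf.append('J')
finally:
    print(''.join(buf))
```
GI

Try succeeds, else appends 'I', KeyError in else is uncaught, finally prints before exception propagates ('J' never appended)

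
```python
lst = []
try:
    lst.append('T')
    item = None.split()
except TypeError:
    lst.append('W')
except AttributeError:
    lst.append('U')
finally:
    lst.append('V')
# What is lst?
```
['T', 'U', 'V']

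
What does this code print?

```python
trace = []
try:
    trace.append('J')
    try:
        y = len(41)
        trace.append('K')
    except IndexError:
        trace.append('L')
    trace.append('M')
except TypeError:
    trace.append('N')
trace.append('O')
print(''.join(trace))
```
JNO

Inner handler doesn't match, propagates to outer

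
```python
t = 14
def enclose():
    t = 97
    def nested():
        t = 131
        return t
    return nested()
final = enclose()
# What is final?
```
131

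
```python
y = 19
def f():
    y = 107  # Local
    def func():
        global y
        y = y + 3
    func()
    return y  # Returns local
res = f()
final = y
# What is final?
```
22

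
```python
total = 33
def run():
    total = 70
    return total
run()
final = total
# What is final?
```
33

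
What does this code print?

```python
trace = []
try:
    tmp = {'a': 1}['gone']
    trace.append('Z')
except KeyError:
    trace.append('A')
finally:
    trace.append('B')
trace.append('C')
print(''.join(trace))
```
ABC

finally always runs, even after exception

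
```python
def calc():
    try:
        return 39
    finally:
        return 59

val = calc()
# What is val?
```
59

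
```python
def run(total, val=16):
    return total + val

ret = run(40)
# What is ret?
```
56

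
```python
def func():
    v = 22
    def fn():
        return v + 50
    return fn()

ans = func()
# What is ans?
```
72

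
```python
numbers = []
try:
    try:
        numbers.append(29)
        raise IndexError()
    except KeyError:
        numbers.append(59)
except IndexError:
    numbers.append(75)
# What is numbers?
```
[29, 75]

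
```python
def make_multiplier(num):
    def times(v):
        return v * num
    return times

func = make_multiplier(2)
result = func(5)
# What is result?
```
10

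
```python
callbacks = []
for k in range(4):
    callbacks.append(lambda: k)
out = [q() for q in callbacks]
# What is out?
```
[3, 3, 3, 3]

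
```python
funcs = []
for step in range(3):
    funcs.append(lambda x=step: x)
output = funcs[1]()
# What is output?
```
1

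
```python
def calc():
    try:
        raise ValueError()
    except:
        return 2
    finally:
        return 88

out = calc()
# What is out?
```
88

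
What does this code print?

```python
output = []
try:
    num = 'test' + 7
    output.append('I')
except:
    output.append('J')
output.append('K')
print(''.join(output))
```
JK

Exception raised in try, caught by bare except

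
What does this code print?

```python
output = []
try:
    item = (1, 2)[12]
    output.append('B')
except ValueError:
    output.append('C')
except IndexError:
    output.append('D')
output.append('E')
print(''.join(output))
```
DE

IndexError is caught by its specific handler, not ValueError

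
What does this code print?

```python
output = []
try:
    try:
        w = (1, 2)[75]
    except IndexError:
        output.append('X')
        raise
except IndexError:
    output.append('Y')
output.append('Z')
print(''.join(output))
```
XYZ

raise without argument re-raises current exception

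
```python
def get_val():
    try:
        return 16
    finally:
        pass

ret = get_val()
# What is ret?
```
16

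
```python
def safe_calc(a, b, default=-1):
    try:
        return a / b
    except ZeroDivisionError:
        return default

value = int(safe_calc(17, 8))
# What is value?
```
2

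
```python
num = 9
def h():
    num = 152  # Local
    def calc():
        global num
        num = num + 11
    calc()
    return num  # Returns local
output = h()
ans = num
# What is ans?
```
20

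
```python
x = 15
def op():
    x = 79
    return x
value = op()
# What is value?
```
79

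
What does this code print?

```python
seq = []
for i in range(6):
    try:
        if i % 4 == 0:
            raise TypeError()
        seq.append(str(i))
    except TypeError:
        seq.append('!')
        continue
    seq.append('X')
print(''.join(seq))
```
!1X2X3X!5X

continue in except skips rest of loop body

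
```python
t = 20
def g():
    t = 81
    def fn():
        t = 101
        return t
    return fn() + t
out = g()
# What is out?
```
182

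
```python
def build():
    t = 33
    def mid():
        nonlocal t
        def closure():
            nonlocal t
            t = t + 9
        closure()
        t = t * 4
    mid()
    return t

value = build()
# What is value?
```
168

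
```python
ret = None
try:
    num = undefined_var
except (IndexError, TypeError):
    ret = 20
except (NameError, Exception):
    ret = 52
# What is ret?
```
52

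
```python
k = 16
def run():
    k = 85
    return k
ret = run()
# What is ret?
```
85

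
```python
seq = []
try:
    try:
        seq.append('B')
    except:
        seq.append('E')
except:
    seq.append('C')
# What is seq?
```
['B']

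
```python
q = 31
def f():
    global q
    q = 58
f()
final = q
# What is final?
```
58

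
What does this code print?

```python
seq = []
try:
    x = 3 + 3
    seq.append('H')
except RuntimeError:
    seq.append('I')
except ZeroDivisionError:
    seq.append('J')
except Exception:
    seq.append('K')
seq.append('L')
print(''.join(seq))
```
HL

No exception, try block completes normally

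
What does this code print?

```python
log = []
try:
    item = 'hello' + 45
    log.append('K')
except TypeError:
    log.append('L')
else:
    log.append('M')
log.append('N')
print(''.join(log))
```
LN

else block skipped when exception is caught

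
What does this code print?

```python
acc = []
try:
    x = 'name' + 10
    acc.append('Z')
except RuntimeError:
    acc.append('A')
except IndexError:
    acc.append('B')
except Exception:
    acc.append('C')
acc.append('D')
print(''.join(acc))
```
CD

TypeError not specifically caught, falls to Exception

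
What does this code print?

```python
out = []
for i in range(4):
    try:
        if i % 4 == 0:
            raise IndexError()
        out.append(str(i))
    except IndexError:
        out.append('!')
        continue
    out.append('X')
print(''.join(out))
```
!1X2X3X

continue in except skips rest of loop body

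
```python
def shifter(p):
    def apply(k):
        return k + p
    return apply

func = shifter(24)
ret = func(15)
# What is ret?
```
39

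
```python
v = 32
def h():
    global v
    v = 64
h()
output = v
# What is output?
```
64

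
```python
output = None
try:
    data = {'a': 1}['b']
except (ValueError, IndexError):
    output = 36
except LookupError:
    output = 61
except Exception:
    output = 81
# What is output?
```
61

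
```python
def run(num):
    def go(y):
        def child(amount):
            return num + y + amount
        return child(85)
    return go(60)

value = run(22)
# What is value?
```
167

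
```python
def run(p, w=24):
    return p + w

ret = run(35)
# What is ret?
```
59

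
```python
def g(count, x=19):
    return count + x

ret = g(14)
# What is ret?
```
33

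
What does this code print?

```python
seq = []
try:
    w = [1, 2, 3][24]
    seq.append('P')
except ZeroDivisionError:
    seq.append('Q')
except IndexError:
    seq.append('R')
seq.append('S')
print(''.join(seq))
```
RS

IndexError is caught by its specific handler, not ZeroDivisionError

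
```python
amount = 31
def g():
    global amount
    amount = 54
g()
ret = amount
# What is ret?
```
54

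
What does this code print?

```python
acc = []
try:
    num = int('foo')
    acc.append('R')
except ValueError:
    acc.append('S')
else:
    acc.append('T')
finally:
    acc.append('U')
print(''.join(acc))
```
SU

Exception: except runs, else skipped, finally runs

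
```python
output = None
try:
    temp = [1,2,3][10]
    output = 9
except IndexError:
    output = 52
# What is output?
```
52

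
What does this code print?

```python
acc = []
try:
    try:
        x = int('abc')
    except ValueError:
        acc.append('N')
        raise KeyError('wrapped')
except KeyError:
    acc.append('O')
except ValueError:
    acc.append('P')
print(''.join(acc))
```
NO

New KeyError raised, caught by outer KeyError handler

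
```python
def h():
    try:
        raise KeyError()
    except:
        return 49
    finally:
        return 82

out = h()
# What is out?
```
82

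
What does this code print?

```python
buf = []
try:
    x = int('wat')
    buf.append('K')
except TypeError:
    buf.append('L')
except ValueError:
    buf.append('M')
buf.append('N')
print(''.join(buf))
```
MN

ValueError is caught by its specific handler, not TypeError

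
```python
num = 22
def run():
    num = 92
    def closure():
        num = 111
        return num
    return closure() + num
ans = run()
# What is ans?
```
203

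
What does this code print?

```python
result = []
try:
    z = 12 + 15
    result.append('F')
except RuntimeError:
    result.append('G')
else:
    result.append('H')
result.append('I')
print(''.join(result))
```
FHI

else block runs when no exception occurs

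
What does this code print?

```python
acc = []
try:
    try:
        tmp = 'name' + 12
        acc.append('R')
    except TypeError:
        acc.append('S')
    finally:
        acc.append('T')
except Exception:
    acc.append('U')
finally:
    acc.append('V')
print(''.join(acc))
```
STV

Both finally blocks run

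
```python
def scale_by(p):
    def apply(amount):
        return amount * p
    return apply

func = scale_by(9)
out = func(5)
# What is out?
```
45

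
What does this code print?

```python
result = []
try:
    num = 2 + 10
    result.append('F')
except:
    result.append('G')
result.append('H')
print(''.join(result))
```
FH

No exception, try block completes normally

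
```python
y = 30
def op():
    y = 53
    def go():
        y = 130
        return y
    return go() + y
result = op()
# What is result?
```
183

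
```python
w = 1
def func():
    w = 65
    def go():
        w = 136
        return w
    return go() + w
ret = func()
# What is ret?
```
201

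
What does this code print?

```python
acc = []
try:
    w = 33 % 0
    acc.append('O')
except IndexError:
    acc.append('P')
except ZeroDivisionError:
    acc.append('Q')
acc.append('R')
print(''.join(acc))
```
QR

ZeroDivisionError is caught by its specific handler, not IndexError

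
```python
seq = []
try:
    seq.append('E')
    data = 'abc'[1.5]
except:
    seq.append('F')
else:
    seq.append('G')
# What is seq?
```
['E', 'F']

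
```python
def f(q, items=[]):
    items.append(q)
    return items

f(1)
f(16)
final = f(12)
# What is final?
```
[1, 16, 12]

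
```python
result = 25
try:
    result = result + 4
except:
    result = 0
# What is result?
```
29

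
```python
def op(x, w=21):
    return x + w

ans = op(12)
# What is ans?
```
33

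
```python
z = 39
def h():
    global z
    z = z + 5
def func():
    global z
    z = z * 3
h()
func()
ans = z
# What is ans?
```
132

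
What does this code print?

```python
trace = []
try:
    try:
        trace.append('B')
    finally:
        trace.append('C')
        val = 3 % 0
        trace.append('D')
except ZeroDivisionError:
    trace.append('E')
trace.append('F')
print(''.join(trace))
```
BCEF

Exception in inner finally caught by outer except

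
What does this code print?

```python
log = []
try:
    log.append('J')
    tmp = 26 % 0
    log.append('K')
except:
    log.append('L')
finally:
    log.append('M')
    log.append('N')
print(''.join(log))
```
JLMN

Code before exception runs, then except, then all of finally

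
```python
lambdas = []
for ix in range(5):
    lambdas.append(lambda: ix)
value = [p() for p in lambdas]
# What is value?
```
[4, 4, 4, 4, 4]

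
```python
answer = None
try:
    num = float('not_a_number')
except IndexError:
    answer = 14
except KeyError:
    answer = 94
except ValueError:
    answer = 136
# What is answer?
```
136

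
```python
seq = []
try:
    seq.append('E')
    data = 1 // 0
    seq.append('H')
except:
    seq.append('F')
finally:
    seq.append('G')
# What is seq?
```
['E', 'F', 'G']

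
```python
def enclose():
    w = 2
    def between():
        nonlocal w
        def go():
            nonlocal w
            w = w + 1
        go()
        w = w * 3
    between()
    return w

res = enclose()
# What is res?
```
9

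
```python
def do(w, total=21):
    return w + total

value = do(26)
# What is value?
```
47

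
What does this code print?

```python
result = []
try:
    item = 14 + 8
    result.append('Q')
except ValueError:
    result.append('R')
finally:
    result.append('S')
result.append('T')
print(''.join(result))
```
QST

finally runs after normal execution too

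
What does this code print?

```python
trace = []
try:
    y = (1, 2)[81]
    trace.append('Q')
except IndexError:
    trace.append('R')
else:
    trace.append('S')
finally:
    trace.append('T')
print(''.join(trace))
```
RT

Exception: except runs, else skipped, finally runs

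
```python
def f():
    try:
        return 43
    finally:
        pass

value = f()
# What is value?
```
43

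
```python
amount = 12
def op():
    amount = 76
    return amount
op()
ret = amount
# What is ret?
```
12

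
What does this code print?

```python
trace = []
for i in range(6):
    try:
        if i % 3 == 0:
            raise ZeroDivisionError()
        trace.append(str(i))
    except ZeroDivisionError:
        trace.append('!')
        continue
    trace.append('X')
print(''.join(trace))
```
!1X2X!4X5X

continue in except skips rest of loop body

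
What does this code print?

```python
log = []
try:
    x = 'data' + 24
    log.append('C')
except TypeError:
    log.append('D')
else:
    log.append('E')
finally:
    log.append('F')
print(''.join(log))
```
DF

Exception: except runs, else skipped, finally runs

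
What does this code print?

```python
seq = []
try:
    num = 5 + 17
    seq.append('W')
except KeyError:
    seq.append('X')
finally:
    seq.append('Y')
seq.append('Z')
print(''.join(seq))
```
WYZ

finally runs after normal execution too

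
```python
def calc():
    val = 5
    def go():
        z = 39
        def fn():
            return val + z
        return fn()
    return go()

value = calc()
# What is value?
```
44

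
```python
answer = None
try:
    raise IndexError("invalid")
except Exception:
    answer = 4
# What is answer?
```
4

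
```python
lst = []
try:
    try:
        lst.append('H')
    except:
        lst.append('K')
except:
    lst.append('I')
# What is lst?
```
['H']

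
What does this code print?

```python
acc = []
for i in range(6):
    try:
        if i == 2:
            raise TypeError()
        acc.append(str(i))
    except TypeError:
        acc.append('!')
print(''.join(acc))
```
01!345

Exception on i=2 caught, loop continues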